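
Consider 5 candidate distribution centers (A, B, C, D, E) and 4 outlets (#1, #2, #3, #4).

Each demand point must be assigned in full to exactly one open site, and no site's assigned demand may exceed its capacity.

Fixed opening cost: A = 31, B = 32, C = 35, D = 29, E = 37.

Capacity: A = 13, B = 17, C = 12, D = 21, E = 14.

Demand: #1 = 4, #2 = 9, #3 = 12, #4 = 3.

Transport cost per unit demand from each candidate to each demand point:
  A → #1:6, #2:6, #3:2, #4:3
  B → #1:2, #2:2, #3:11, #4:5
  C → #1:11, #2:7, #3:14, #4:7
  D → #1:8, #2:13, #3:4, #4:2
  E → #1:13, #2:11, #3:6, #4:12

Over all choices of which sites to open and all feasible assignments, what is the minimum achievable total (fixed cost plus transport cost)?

128

Open {A, B}; cheapest assignment that respects the capacities:
  A (cap 13, load 12): #3 — cost 12×2 = 24
  B (cap 17, load 16): #1, #2, #4 — cost 4×2 + 9×2 + 3×5 = 41
  Shipping 65, fixed 63 → total 128.
  Any other capacity-feasible assignment to {A, B} ships for at least 65.
Compare {B, D}: its best feasible assignment gives total 141.
Compare {A, B, D}: its best feasible assignment gives total 148.
Every other set of open sites that can feasibly serve all demand totals ≥ 141 even under its best assignment. Minimum: 128.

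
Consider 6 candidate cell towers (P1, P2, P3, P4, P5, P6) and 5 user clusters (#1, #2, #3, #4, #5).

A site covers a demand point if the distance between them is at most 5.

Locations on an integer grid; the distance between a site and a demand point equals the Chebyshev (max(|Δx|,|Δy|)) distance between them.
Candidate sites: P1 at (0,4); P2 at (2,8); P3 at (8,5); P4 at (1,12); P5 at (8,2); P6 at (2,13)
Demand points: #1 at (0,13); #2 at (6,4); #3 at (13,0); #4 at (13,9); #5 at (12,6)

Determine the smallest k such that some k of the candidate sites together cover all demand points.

2

Coverage sets (demand points within 5 of each site):
  P1: {}
  P2: {#1, #2}
  P3: {#2, #3, #4, #5}
  P4: {#1}
  P5: {#2, #3, #5}
  P6: {#1}
No single site covers all 5 demand points.
But {P2, P3} covers everything, so the minimum is 2.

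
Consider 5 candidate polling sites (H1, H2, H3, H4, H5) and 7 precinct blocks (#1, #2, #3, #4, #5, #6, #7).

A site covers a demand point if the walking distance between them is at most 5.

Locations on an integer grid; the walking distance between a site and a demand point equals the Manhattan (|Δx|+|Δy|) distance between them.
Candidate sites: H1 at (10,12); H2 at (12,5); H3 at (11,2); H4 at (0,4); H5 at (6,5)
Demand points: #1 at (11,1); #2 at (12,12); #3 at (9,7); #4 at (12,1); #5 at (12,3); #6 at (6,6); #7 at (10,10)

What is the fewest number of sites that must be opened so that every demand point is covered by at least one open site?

3

Coverage sets (demand points within 5 of each site):
  H1: {#2, #7}
  H2: {#1, #3, #4, #5}
  H3: {#1, #4, #5}
  H4: {}
  H5: {#3, #6}
No 2 sites suffice: every size-2 union leaves at least one demand point uncovered.
But {H1, H2, H5} covers everything, so the minimum is 3.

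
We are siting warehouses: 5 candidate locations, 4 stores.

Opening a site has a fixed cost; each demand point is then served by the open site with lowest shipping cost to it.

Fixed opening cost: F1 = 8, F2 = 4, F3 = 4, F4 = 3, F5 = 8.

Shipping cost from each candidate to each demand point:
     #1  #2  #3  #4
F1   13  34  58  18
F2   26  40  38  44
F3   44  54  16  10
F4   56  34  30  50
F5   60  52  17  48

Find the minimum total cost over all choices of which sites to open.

85

Open {F1, F3}: assign each demand point to its cheapest open site.
  #1→F1 13, #2→F1 34, #3→F3 16, #4→F3 10
  shipping cost 73, fixed 12 → total 85.
Compare {F1, F3, F4}: shipping cost 73 + fixed 15 = 88.
Compare {F1, F2, F3}: shipping cost 73 + fixed 16 = 89.
Compare {F1, F2, F3, F4}: shipping cost 73 + fixed 19 = 92.
All other subsets cost ≥ 88. Minimum total cost: 85.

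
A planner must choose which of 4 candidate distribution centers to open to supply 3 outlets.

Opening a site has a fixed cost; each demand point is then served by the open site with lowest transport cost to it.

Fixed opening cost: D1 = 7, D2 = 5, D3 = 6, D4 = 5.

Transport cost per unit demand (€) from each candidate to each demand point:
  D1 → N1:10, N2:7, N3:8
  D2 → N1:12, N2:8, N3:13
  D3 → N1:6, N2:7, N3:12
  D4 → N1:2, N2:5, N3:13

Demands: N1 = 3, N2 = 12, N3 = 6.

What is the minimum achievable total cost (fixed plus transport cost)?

126

Open {D1, D4}: assign each demand point to its cheapest open site.
  N1→D4 3×2=6, N2→D4 12×5=60, N3→D1 6×8=48
  transport cost 114, fixed 12 → total 126.
Compare {D1, D2, D4}: transport cost 114 + fixed 17 = 131.
Compare {D1, D3, D4}: transport cost 114 + fixed 18 = 132.
Compare {D1, D2, D3, D4}: transport cost 114 + fixed 23 = 137.
All other subsets cost ≥ 131. Minimum total cost: 126.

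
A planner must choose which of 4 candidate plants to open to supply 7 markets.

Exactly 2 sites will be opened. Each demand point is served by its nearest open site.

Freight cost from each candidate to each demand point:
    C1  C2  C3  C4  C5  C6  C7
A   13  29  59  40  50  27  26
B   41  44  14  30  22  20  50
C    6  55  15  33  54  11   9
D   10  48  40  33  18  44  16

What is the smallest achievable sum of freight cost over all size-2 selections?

136

Open {B, C}.
  C1→C 6, C2→B 44, C3→B 14, C4→B 30, C5→B 22, C6→C 11, C7→C 9  ⇒ total 136.
Compare {C, D}: total 140.
Compare {B, D}: total 152.
No size-2 selection does better; minimum is 136.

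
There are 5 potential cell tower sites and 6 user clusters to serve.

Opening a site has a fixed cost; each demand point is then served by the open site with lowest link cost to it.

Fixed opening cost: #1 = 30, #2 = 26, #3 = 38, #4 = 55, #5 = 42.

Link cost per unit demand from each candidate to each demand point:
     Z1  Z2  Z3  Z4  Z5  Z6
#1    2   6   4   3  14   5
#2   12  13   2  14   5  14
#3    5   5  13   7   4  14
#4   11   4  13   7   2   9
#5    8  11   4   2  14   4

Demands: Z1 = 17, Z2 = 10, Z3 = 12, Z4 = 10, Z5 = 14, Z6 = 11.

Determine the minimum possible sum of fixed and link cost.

320

Open {#1, #4}: assign each demand point to its cheapest open site.
  Z1→#1 17×2=34, Z2→#4 10×4=40, Z3→#1 12×4=48, Z4→#1 10×3=30, Z5→#4 14×2=28, Z6→#1 11×5=55
  link cost 235, fixed 85 → total 320.
Compare {#1, #2, #4}: link cost 211 + fixed 111 = 322.
Compare {#1, #2}: link cost 273 + fixed 56 = 329.
Compare {#1, #3}: link cost 273 + fixed 68 = 341.
All other subsets cost ≥ 322. Minimum total cost: 320.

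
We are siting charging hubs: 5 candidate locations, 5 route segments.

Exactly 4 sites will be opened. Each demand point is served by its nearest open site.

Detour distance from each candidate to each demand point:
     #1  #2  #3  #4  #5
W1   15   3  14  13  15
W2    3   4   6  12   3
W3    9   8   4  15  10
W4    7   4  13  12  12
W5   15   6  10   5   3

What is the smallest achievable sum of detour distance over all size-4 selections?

Open {W1, W2, W3, W5}.
  #1→W2 3, #2→W1 3, #3→W3 4, #4→W5 5, #5→W2 3  ⇒ total 18.
Compare {W2, W3, W4, W5}: total 19.
Compare {W1, W2, W4, W5}: total 20.
No size-4 selection does better; minimum is 18.

18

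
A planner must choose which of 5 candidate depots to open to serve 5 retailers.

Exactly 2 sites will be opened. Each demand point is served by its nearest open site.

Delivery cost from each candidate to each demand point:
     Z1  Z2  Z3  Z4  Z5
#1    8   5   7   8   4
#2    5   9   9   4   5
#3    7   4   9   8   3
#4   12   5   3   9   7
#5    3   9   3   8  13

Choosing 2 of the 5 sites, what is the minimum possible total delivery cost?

Open {#3, #5}.
  Z1→#5 3, Z2→#3 4, Z3→#5 3, Z4→#3 8, Z5→#3 3  ⇒ total 21.
Compare {#2, #4}: total 22.
Compare {#1, #5}: total 23.
No size-2 selection does better; minimum is 21.

21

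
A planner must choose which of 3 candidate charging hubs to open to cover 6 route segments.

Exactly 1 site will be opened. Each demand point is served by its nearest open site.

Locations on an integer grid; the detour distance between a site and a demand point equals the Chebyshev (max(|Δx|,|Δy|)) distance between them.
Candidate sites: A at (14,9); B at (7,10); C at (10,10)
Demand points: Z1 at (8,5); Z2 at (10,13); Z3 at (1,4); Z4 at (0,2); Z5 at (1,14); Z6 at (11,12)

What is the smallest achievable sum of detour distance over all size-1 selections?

Open {B}.
  Z1→B 5, Z2→B 3, Z3→B 6, Z4→B 8, Z5→B 6, Z6→B 4  ⇒ total 32.
Compare {C}: total 38.
Compare {A}: total 53.

32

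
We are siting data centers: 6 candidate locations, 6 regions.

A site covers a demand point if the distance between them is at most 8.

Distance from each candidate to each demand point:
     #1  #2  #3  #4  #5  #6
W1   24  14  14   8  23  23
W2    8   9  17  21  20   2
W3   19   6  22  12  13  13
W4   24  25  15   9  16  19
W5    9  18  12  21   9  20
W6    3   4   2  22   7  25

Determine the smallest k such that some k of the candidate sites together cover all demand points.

Coverage sets (demand points within 8 of each site):
  W1: {#4}
  W2: {#1, #6}
  W3: {#2}
  W4: {}
  W5: {}
  W6: {#1, #2, #3, #5}
No 2 sites suffice: every size-2 union leaves at least one demand point uncovered.
But {W1, W2, W6} covers everything, so the minimum is 3.

3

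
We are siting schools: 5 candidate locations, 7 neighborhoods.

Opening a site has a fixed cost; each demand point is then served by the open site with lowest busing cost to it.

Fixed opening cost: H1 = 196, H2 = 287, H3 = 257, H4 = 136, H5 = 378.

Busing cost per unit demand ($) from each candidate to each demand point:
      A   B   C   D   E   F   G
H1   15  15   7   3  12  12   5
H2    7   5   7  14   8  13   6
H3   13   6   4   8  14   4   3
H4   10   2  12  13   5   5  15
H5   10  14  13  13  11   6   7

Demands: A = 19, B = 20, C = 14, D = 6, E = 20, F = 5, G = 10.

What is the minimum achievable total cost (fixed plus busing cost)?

853

Open {H1, H4}: assign each demand point to its cheapest open site.
  A→H4 19×10=190, B→H4 20×2=40, C→H1 14×7=98, D→H1 6×3=18, E→H4 20×5=100, F→H4 5×5=25, G→H1 10×5=50
  busing cost 521, fixed 332 → total 853.
Compare {H3, H4}: busing cost 484 + fixed 393 = 877.
Compare {H4}: busing cost 751 + fixed 136 = 887.
Compare {H2, H4}: busing cost 534 + fixed 423 = 957.
All other subsets cost ≥ 877. Minimum total cost: 853.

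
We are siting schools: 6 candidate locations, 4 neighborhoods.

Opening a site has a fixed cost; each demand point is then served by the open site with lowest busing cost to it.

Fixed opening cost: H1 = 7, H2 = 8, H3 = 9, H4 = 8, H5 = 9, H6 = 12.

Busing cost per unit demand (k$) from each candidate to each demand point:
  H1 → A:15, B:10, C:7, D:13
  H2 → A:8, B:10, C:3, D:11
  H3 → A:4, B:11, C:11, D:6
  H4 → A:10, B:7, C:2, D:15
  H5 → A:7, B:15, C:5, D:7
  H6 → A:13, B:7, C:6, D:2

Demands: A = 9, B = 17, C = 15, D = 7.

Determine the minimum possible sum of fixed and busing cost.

228

Open {H3, H4, H6}: assign each demand point to its cheapest open site.
  A→H3 9×4=36, B→H4 17×7=119, C→H4 15×2=30, D→H6 7×2=14
  busing cost 199, fixed 29 → total 228.
Compare {H1, H3, H4, H6}: busing cost 199 + fixed 36 = 235.
Compare {H2, H3, H4, H6}: busing cost 199 + fixed 37 = 236.
Compare {H3, H4, H5, H6}: busing cost 199 + fixed 38 = 237.
All other subsets cost ≥ 235. Minimum total cost: 228.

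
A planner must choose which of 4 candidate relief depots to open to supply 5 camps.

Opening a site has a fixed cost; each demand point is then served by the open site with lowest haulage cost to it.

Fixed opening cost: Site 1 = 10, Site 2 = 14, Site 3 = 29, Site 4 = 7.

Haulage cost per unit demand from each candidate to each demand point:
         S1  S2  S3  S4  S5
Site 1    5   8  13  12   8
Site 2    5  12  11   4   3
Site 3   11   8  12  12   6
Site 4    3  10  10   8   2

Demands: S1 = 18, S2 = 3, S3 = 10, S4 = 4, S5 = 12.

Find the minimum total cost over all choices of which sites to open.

245

Open {Site 2, Site 4}: assign each demand point to its cheapest open site.
  S1→Site 4 18×3=54, S2→Site 4 3×10=30, S3→Site 4 10×10=100, S4→Site 2 4×4=16, S5→Site 4 12×2=24
  haulage cost 224, fixed 21 → total 245.
Compare {Site 4}: haulage cost 240 + fixed 7 = 247.
Compare {Site 1, Site 2, Site 4}: haulage cost 218 + fixed 31 = 249.
Compare {Site 1, Site 4}: haulage cost 234 + fixed 17 = 251.
All other subsets cost ≥ 247. Minimum total cost: 245.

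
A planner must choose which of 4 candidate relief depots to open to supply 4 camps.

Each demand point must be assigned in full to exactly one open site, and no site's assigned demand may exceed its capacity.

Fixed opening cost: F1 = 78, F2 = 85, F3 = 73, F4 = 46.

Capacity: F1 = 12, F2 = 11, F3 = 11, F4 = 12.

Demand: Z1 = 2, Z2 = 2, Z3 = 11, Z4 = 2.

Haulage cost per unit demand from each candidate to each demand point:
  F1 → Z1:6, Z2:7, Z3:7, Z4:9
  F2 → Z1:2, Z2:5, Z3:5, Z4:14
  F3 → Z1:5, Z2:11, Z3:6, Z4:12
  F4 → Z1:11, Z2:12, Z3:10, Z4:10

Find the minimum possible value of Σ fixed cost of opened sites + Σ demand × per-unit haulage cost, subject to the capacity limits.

251

Open {F3, F4}; cheapest assignment that respects the capacities:
  F3 (cap 11, load 11): Z3 — cost 11×6 = 66
  F4 (cap 12, load 6): Z1, Z2, Z4 — cost 2×11 + 2×12 + 2×10 = 66
  Shipping 132, fixed 119 → total 251.
  Any other capacity-feasible assignment to {F3, F4} ships for at least 132.
Compare {F2, F4}: its best feasible assignment gives total 252.
Compare {F1, F3}: its best feasible assignment gives total 261.
Every other set of open sites that can feasibly serve all demand totals ≥ 252 even under its best assignment. Minimum: 251.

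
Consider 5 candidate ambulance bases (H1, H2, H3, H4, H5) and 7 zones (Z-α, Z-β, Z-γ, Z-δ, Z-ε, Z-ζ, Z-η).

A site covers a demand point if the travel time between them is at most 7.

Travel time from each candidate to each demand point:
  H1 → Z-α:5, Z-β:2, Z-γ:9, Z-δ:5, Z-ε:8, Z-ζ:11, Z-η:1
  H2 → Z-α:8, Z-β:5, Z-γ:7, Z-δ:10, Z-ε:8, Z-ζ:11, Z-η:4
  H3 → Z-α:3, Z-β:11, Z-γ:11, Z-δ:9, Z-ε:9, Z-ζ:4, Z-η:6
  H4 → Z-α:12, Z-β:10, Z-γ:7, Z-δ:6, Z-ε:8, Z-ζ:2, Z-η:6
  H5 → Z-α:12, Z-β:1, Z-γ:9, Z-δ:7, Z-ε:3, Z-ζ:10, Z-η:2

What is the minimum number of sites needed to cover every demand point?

Coverage sets (demand points within 7 of each site):
  H1: {Z-α, Z-β, Z-δ, Z-η}
  H2: {Z-β, Z-γ, Z-η}
  H3: {Z-α, Z-ζ, Z-η}
  H4: {Z-γ, Z-δ, Z-ζ, Z-η}
  H5: {Z-β, Z-δ, Z-ε, Z-η}
No 2 sites suffice: every size-2 union leaves at least one demand point uncovered.
But {H1, H4, H5} covers everything, so the minimum is 3.

3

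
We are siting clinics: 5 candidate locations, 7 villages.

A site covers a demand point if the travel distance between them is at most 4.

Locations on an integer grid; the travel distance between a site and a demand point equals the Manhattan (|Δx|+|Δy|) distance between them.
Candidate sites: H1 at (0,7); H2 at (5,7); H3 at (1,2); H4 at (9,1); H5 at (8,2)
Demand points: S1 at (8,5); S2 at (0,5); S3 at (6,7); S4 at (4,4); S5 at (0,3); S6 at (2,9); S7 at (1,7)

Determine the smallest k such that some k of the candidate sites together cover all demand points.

Coverage sets (demand points within 4 of each site):
  H1: {S2, S5, S6, S7}
  H2: {S3, S4, S7}
  H3: {S2, S5}
  H4: {}
  H5: {S1}
No 2 sites suffice: every size-2 union leaves at least one demand point uncovered.
But {H1, H2, H5} covers everything, so the minimum is 3.

3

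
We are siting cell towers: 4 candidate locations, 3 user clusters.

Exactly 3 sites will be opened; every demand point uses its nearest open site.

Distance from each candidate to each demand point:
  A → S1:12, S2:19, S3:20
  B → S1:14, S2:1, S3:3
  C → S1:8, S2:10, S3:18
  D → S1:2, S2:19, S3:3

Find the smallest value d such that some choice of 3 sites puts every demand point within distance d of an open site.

3

Open {A, B, D}.
  Farthest demand point is S3 at distance 3 (to B); all others are ≤ 3.
With {B, C, D} the worst case is 3.
With {A, B, C} the worst case is 8.
No size-3 selection achieves below 3.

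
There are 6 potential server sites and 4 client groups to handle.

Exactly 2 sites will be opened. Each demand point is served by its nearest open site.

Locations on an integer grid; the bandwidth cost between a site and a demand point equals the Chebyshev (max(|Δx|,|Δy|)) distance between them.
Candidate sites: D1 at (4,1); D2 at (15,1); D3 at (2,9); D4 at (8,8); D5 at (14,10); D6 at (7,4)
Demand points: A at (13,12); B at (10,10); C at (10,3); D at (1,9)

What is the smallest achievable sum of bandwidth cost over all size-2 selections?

13

Open {D3, D4}.
  A→D4 5, B→D4 2, C→D4 5, D→D3 1  ⇒ total 13.
Compare {D3, D5}: total 14.
Compare {D5, D6}: total 15.
No size-2 selection does better; minimum is 13.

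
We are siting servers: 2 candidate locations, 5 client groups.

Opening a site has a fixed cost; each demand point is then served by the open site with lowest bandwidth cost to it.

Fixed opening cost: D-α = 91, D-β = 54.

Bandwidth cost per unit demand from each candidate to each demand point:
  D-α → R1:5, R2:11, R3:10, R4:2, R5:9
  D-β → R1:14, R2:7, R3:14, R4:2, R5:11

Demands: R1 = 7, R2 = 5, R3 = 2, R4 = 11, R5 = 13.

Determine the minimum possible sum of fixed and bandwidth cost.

340

Open {D-α}: assign each demand point to its cheapest open site.
  R1→D-α 7×5=35, R2→D-α 5×11=55, R3→D-α 2×10=20, R4→D-α 11×2=22, R5→D-α 13×9=117
  bandwidth cost 249, fixed 91 → total 340.
Compare {D-α, D-β}: bandwidth cost 229 + fixed 145 = 374.
Compare {D-β}: bandwidth cost 326 + fixed 54 = 380.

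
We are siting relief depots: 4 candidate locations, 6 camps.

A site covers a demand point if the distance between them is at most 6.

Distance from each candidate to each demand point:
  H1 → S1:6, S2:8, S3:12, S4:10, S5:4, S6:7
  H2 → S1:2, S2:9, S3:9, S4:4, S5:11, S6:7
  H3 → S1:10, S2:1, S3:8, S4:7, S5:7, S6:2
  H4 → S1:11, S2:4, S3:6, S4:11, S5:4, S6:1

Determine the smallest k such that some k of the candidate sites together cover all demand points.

2

Coverage sets (demand points within 6 of each site):
  H1: {S1, S5}
  H2: {S1, S4}
  H3: {S2, S6}
  H4: {S2, S3, S5, S6}
No single site covers all 6 demand points.
But {H2, H4} covers everything, so the minimum is 2.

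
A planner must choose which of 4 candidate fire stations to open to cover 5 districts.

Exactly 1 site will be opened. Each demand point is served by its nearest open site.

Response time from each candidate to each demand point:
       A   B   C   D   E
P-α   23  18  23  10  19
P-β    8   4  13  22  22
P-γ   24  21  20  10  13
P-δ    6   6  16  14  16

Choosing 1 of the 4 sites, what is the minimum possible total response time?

58

Open {P-δ}.
  A→P-δ 6, B→P-δ 6, C→P-δ 16, D→P-δ 14, E→P-δ 16  ⇒ total 58.
Compare {P-β}: total 69.
Compare {P-γ}: total 88.
No size-1 selection does better; minimum is 58.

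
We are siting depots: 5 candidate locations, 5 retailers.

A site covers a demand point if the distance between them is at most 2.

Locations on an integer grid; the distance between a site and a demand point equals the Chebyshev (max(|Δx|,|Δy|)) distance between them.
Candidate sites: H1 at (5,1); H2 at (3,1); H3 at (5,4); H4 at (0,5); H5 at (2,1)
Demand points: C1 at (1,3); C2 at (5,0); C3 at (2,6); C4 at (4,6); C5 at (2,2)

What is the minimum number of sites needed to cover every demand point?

Coverage sets (demand points within 2 of each site):
  H1: {C2}
  H2: {C1, C2, C5}
  H3: {C4}
  H4: {C1, C3}
  H5: {C1, C5}
No 2 sites suffice: every size-2 union leaves at least one demand point uncovered.
But {H2, H3, H4} covers everything, so the minimum is 3.

3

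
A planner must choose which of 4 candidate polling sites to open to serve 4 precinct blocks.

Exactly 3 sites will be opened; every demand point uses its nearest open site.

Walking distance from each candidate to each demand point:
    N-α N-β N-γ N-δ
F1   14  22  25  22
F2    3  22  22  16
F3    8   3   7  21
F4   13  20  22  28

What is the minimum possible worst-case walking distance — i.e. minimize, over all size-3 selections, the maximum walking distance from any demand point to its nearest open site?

Open {F1, F2, F3}.
  Farthest demand point is N-δ at walking distance 16 (to F2); all others are ≤ 16.
With {F2, F3, F4} the worst case is 16.
With {F1, F3, F4} the worst case is 21.
No size-3 selection achieves below 16.

16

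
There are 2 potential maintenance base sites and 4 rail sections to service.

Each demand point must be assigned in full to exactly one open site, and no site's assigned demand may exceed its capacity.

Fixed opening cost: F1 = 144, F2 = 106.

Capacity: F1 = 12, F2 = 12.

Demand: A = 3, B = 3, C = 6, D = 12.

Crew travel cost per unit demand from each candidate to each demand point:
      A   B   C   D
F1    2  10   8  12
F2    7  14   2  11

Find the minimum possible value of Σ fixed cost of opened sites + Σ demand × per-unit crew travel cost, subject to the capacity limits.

Open {F1, F2}; cheapest assignment that respects the capacities:
  F1 (cap 12, load 12): A, B, C — cost 3×2 + 3×10 + 6×8 = 84
  F2 (cap 12, load 12): D — cost 12×11 = 132
  Shipping 216, fixed 250 → total 466.
  Any other capacity-feasible assignment to {F1, F2} ships for at least 216.
Total demand is 24 and no other set of sites has combined capacity ≥ 24, so {F1, F2} is the only feasible choice of open sites. Minimum: 466.

466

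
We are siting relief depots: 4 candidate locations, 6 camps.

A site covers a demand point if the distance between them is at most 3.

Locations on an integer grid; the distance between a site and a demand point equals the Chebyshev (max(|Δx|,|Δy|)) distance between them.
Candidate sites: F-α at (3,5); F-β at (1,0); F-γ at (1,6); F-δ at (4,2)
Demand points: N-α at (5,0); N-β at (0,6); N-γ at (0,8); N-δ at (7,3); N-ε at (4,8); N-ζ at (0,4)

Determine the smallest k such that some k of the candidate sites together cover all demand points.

2

Coverage sets (demand points within 3 of each site):
  F-α: {N-β, N-γ, N-ε, N-ζ}
  F-β: {}
  F-γ: {N-β, N-γ, N-ε, N-ζ}
  F-δ: {N-α, N-δ}
No single site covers all 6 demand points.
But {F-α, F-δ} covers everything, so the minimum is 2.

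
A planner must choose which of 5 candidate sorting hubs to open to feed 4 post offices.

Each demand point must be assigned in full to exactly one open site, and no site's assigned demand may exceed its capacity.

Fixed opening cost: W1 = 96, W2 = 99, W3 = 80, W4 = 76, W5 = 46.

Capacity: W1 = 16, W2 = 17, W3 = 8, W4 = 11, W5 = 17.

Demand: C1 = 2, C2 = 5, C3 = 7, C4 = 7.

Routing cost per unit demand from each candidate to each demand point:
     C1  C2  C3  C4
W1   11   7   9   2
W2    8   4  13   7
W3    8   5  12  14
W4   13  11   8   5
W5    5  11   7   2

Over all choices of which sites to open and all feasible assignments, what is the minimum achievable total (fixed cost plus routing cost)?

224

Open {W3, W5}; cheapest assignment that respects the capacities:
  W3 (cap 8, load 5): C2 — cost 5×5 = 25
  W5 (cap 17, load 16): C1, C3, C4 — cost 2×5 + 7×7 + 7×2 = 73
  Shipping 98, fixed 126 → total 224.
  Any other capacity-feasible assignment to {W3, W5} ships for at least 98.
Compare {W2, W5}: its best feasible assignment gives total 238.
Compare {W1, W5}: its best feasible assignment gives total 250.
Every other set of open sites that can feasibly serve all demand totals ≥ 238 even under its best assignment. Minimum: 224.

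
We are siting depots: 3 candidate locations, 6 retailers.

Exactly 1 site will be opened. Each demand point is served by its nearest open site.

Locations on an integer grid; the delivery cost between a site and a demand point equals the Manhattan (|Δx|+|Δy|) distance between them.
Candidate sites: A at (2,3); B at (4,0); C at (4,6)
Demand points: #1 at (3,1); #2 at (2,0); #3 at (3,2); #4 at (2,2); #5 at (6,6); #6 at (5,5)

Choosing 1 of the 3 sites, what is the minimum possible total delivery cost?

Open {A}.
  #1→A 3, #2→A 3, #3→A 2, #4→A 1, #5→A 7, #6→A 5  ⇒ total 21.
Compare {B}: total 25.
Compare {C}: total 29.

21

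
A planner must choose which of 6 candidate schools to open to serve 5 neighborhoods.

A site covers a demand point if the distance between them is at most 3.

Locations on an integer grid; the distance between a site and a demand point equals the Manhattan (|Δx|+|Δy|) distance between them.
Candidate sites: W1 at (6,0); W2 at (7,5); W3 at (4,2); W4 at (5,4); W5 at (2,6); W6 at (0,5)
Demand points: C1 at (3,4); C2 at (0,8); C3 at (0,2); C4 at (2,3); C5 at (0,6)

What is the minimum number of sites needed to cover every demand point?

Coverage sets (demand points within 3 of each site):
  W1: {}
  W2: {}
  W3: {C1, C4}
  W4: {C1}
  W5: {C1, C4, C5}
  W6: {C2, C3, C5}
No single site covers all 5 demand points.
But {W3, W6} covers everything, so the minimum is 2.

2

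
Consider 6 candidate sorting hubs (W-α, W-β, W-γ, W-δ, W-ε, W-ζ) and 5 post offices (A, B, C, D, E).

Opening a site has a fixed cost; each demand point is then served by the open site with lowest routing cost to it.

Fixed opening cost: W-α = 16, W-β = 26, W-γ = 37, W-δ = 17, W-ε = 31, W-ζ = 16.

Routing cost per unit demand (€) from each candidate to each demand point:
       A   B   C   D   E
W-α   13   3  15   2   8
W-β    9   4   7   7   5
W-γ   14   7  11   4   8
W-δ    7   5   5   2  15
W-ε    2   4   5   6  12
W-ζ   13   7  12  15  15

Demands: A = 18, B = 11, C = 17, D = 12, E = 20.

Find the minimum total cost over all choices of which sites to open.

351

Open {W-α, W-β, W-ε}: assign each demand point to its cheapest open site.
  A→W-ε 18×2=36, B→W-α 11×3=33, C→W-ε 17×5=85, D→W-α 12×2=24, E→W-β 20×5=100
  routing cost 278, fixed 73 → total 351.
Compare {W-β, W-δ, W-ε}: routing cost 289 + fixed 74 = 363.
Compare {W-α, W-β, W-ε, W-ζ}: routing cost 278 + fixed 89 = 367.
Compare {W-α, W-β, W-δ, W-ε}: routing cost 278 + fixed 90 = 368.
All other subsets cost ≥ 363. Minimum total cost: 351.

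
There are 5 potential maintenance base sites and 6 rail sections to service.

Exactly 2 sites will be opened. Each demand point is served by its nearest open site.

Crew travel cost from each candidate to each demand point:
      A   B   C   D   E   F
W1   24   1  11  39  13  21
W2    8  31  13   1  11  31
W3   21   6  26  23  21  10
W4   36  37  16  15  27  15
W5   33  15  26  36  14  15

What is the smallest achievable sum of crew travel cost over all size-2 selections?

49

Open {W2, W3}.
  A→W2 8, B→W3 6, C→W2 13, D→W2 1, E→W2 11, F→W3 10  ⇒ total 49.
Compare {W1, W2}: total 53.
Compare {W2, W5}: total 63.
No size-2 selection does better; minimum is 49.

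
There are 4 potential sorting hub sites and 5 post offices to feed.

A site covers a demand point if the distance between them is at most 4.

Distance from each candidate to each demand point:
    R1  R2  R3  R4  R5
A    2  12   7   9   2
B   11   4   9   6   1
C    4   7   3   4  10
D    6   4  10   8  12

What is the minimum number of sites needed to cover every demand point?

Coverage sets (demand points within 4 of each site):
  A: {R1, R5}
  B: {R2, R5}
  C: {R1, R3, R4}
  D: {R2}
No single site covers all 5 demand points.
But {B, C} covers everything, so the minimum is 2.

2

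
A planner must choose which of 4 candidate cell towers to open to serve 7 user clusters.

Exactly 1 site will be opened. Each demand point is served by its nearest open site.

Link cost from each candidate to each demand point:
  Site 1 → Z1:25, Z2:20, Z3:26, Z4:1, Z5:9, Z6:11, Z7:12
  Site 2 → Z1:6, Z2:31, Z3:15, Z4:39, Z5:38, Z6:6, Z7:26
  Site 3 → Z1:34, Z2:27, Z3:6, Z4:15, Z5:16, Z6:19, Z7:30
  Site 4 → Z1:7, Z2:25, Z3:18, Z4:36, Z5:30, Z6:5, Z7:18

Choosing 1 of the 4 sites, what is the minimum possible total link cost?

104

Open {Site 1}.
  Z1→Site 1 25, Z2→Site 1 20, Z3→Site 1 26, Z4→Site 1 1, Z5→Site 1 9, Z6→Site 1 11, Z7→Site 1 12  ⇒ total 104.
Compare {Site 4}: total 139.
Compare {Site 3}: total 147.
No size-1 selection does better; minimum is 104.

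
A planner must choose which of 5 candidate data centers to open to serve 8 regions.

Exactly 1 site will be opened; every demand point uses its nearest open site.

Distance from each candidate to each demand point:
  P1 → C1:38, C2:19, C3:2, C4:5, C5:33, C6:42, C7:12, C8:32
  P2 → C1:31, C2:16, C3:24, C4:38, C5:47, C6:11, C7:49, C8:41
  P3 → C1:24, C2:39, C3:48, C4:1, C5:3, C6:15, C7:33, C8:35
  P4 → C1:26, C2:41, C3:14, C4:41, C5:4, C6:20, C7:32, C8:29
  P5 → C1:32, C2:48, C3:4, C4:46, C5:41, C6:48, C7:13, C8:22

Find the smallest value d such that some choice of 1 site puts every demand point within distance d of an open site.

Open {P4}.
  Farthest demand point is C2 at distance 41 (to P4); all others are ≤ 41.
With {P1} the worst case is 42.
With {P3} the worst case is 48.
No size-1 selection achieves below 41.

41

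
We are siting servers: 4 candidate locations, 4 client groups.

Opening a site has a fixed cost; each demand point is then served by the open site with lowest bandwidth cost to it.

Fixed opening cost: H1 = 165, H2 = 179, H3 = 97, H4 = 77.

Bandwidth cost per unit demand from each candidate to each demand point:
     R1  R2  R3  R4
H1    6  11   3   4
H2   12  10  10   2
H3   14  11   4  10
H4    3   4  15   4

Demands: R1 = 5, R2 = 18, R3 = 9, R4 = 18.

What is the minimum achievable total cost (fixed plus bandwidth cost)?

Open {H3, H4}: assign each demand point to its cheapest open site.
  R1→H4 5×3=15, R2→H4 18×4=72, R3→H3 9×4=36, R4→H4 18×4=72
  bandwidth cost 195, fixed 174 → total 369.
Compare {H4}: bandwidth cost 294 + fixed 77 = 371.
Compare {H1, H4}: bandwidth cost 186 + fixed 242 = 428.
Compare {H2, H4}: bandwidth cost 213 + fixed 256 = 469.
All other subsets cost ≥ 371. Minimum total cost: 369.

369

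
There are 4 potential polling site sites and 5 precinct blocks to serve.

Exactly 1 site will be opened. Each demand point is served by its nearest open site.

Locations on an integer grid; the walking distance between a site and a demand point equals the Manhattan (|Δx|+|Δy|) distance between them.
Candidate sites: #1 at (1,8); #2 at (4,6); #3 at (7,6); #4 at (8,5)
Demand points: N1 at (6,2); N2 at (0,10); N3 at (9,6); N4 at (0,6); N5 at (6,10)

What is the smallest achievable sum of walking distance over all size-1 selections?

Open {#2}.
  N1→#2 6, N2→#2 8, N3→#2 5, N4→#2 4, N5→#2 6  ⇒ total 29.
Compare {#3}: total 30.
Compare {#1}: total 34.
No size-1 selection does better; minimum is 29.

29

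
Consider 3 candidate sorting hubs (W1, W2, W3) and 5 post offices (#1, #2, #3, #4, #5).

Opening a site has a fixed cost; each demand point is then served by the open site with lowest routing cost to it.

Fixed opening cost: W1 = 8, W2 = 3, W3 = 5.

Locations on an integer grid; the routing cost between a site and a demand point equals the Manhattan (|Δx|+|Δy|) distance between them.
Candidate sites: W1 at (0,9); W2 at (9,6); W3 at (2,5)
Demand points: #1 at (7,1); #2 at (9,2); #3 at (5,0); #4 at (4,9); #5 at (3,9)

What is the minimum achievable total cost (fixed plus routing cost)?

38

Open {W2, W3}: assign each demand point to its cheapest open site.
  #1→W2 7, #2→W2 4, #3→W3 8, #4→W3 6, #5→W3 5
  routing cost 30, fixed 8 → total 38.
Compare {W1, W2}: routing cost 28 + fixed 11 = 39.
Compare {W2}: routing cost 38 + fixed 3 = 41.
Compare {W1, W2, W3}: routing cost 26 + fixed 16 = 42.
All other subsets cost ≥ 39. Minimum total cost: 38.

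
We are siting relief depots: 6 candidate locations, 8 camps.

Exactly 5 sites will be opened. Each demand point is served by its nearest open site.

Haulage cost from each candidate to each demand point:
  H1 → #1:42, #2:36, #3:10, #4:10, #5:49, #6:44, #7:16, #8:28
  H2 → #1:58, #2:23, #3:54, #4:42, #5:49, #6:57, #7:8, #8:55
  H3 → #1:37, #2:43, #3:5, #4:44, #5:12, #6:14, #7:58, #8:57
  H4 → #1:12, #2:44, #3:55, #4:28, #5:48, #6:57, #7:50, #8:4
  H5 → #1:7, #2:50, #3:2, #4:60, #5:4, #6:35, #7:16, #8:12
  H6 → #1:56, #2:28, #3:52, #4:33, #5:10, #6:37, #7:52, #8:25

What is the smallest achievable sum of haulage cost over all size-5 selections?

72

Open {H1, H2, H3, H4, H5}.
  #1→H5 7, #2→H2 23, #3→H5 2, #4→H1 10, #5→H5 4, #6→H3 14, #7→H2 8, #8→H4 4  ⇒ total 72.
Compare {H1, H2, H3, H5, H6}: total 80.
Compare {H1, H3, H4, H5, H6}: total 85.
No size-5 selection does better; minimum is 72.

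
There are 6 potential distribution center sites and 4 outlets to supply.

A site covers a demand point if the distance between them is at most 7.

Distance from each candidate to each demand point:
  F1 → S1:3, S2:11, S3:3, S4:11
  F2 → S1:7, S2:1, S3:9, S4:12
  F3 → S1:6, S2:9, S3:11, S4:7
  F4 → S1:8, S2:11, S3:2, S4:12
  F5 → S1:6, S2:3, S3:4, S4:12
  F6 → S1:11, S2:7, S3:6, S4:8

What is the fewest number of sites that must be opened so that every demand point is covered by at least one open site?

Coverage sets (demand points within 7 of each site):
  F1: {S1, S3}
  F2: {S1, S2}
  F3: {S1, S4}
  F4: {S3}
  F5: {S1, S2, S3}
  F6: {S2, S3}
No single site covers all 4 demand points.
But {F3, F5} covers everything, so the minimum is 2.

2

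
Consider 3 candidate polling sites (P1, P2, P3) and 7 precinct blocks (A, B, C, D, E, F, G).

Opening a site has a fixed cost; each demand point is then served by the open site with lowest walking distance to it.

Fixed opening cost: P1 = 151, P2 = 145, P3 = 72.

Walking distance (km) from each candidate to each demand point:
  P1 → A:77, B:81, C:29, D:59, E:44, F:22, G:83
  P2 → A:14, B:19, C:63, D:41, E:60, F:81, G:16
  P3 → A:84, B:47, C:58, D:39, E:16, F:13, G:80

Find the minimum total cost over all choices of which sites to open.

Open {P2, P3}: assign each demand point to its cheapest open site.
  A→P2 14, B→P2 19, C→P3 58, D→P3 39, E→P3 16, F→P3 13, G→P2 16
  walking distance 175, fixed 217 → total 392.
Compare {P3}: walking distance 337 + fixed 72 = 409.
Compare {P2}: walking distance 294 + fixed 145 = 439.
Compare {P1, P2}: walking distance 185 + fixed 296 = 481.
All other subsets cost ≥ 409. Minimum total cost: 392.

392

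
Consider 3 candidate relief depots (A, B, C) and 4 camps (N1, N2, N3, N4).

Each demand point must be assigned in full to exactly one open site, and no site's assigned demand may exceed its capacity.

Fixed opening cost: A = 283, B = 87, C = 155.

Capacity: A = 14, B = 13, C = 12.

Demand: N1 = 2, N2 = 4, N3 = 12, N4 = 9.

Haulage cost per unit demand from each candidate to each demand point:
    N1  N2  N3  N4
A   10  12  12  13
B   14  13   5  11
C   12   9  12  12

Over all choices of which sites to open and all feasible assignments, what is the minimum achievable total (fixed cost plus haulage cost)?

685

Open {A, B}; cheapest assignment that respects the capacities:
  A (cap 14, load 14): N1, N3 — cost 2×10 + 12×12 = 164
  B (cap 13, load 13): N2, N4 — cost 4×13 + 9×11 = 151
  Shipping 315, fixed 370 → total 685.
  Any other capacity-feasible assignment to {A, B} ships for at least 315.
Compare {A, B, C}: its best feasible assignment gives total 758.
Every other set of open sites that can feasibly serve all demand totals ≥ 758 even under its best assignment. Minimum: 685.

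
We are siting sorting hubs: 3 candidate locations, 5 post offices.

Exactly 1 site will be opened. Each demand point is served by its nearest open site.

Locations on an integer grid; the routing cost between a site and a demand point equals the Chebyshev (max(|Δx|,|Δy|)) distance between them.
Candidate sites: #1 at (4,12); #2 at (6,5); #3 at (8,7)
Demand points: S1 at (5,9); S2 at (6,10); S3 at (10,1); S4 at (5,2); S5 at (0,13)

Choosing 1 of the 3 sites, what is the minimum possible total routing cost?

24

Open {#2}.
  S1→#2 4, S2→#2 5, S3→#2 4, S4→#2 3, S5→#2 8  ⇒ total 24.
Compare {#3}: total 25.
Compare {#1}: total 30.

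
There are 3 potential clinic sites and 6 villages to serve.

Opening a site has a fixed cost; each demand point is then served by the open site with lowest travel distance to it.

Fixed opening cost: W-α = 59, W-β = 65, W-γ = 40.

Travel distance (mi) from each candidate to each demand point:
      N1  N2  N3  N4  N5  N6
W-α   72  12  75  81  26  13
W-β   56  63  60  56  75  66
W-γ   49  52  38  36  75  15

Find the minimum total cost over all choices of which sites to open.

273

Open {W-α, W-γ}: assign each demand point to its cheapest open site.
  N1→W-γ 49, N2→W-α 12, N3→W-γ 38, N4→W-γ 36, N5→W-α 26, N6→W-α 13
  travel distance 174, fixed 99 → total 273.
Compare {W-γ}: travel distance 265 + fixed 40 = 305.
Compare {W-α}: travel distance 279 + fixed 59 = 338.
Compare {W-α, W-β, W-γ}: travel distance 174 + fixed 164 = 338.
All other subsets cost ≥ 305. Minimum total cost: 273.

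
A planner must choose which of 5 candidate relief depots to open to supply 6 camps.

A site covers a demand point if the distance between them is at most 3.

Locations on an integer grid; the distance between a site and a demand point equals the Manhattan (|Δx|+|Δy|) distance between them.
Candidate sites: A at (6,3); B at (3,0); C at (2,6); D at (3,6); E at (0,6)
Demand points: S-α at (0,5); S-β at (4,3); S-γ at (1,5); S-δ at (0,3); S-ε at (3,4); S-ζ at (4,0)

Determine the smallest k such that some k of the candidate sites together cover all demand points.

Coverage sets (demand points within 3 of each site):
  A: {S-β}
  B: {S-ζ}
  C: {S-α, S-γ, S-ε}
  D: {S-γ, S-ε}
  E: {S-α, S-γ, S-δ}
No 3 sites suffice: every size-3 union leaves at least one demand point uncovered.
But {A, B, C, E} covers everything, so the minimum is 4.

4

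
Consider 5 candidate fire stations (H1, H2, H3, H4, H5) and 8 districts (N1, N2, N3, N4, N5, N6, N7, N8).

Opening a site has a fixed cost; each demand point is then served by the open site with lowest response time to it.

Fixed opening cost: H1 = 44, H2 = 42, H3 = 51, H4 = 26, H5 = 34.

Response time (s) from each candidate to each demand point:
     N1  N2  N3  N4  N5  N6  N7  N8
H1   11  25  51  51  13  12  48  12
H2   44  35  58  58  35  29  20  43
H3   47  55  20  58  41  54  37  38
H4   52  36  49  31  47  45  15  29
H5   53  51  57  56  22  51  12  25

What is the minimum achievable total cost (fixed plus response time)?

238

Open {H1, H4}: assign each demand point to its cheapest open site.
  N1→H1 11, N2→H1 25, N3→H4 49, N4→H4 31, N5→H1 13, N6→H1 12, N7→H4 15, N8→H1 12
  response time 168, fixed 70 → total 238.
Compare {H1, H3, H4}: response time 139 + fixed 121 = 260.
Compare {H1, H5}: response time 187 + fixed 78 = 265.
Compare {H1}: response time 223 + fixed 44 = 267.
All other subsets cost ≥ 260. Minimum total cost: 238.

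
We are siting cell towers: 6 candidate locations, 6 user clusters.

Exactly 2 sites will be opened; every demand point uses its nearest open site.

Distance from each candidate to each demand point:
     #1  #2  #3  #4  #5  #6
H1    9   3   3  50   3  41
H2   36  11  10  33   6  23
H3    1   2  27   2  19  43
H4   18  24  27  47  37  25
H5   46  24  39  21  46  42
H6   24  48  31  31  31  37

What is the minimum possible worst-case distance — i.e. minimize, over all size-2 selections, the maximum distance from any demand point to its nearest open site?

23

Open {H2, H3}.
  Farthest demand point is #6 at distance 23 (to H2); all others are ≤ 23.
With {H3, H4} the worst case is 27.
With {H2, H6} the worst case is 31.
No size-2 selection achieves below 23.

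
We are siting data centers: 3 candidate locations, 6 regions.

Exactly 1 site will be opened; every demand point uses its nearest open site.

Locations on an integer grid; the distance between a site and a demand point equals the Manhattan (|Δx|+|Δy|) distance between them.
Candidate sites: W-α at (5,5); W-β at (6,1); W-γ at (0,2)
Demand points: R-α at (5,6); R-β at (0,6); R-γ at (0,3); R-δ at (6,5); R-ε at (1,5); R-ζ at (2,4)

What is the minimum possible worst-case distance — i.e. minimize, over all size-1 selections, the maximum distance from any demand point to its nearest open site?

7

Open {W-α}.
  Farthest demand point is R-γ at distance 7 (to W-α); all others are ≤ 7.
With {W-γ} the worst case is 9.
With {W-β} the worst case is 11.
No size-1 selection achieves below 7.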